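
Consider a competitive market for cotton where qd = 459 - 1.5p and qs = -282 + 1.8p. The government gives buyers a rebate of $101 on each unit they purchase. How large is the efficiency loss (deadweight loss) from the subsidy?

Deadweight loss = 91809/22

Pre-subsidy: 459 - 1.5p = -282 + 1.8p gives p* = 2470/11, q* = 1344/11.
With the rebate, buyers effectively pay pb = ps − 101, where ps is the price sellers receive.
Demand in terms of ps becomes qd = 459 − 1.5(ps − 101) = 610.5 - 1.5ps. Setting this equal to supply: 610.5 - 1.5ps = -282 + 1.8ps, so ps = 2975/11.
Buyers pay pb = 2975/11 − 101 = 1864/11; q' = -282 + 1.8·(2975/11) = 2253/11.
The subsidy expands output by 2253/11 − 1344/11 = 909/11 past the efficient level; on those units the gap between marginal cost and willingness to pay runs from 0 up to 101.
DWL = ½ × 101 × 909/11 = 91809/22.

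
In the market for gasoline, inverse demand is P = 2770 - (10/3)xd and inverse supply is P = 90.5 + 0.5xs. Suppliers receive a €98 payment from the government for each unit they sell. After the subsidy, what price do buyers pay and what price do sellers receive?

Buyers pay 8160/23; sellers receive 10414/23

Pre-subsidy: 2770 - (10/3)x = 90.5 + 0.5x gives x* = 699 and P* = 440.
With the subsidy, sellers receive Ps = Pb + 98 for each unit, where Pb is the price buyers pay.
On the curves, Pb = 2770 - (10/3)x and Ps = 90.5 + 0.5x; the wedge Ps − Pb = 98 gives 90.5 + 0.5x − (2770 - (10/3)x) = 98, so x' = 16665/23.
Then Pb = 2770 − (10/3)·(16665/23) = 8160/23 and Ps = 90.5 + 0.5·(16665/23) = 10414/23.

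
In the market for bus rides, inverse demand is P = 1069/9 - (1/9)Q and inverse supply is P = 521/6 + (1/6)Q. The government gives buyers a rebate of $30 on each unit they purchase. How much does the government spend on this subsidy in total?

Government cost = $6690

Pre-subsidy: 1069/9 - (1/9)Q = 521/6 + (1/6)Q gives Q* = 115 and P* = 106.
With the rebate, buyers effectively pay Pb = Ps − 30, where Ps is the price sellers receive.
On the curves, Pb = 1069/9 - (1/9)Q and Ps = 521/6 + (1/6)Q; the wedge Ps − Pb = 30 gives 521/6 + (1/6)Q − (1069/9 - (1/9)Q) = 30, so Q' = 223.
Then Pb = 1069/9 − (1/9)·223 = 94 and Ps = 521/6 + (1/6)·223 = 124.
Government outlay = subsidy × quantity = 30 × 223 = 6690.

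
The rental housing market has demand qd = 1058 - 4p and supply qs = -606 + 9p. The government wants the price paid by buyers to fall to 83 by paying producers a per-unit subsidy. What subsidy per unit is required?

Required subsidy s = 65 per unit

At a buyer price of 83, quantity demanded is 1058 − 4·83 = 726.
Sellers supply 726 only when they receive ps with -606 + 9·ps = 726, i.e. ps = 148.
s = ps − pb = 148 − 83 = 65.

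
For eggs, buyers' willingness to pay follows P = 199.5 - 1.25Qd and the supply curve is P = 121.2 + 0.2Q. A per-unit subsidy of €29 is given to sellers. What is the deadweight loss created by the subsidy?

Deadweight loss = €290

Pre-subsidy: 199.5 - 1.25Q = 121.2 + 0.2Q gives Q* = 54 and P* = 132.
With the subsidy, sellers receive Ps = Pb + 29 for each unit, where Pb is the price buyers pay.
On the curves, Pb = 199.5 - 1.25Q and Ps = 121.2 + 0.2Q; the wedge Ps − Pb = 29 gives 121.2 + 0.2Q − (199.5 - 1.25Q) = 29, so Q' = 74.
Then Pb = 199.5 − 1.25·74 = 107 and Ps = 121.2 + 0.2·74 = 136.
The subsidy expands output by 74 − 54 = 20 past the efficient level; on those units the gap between marginal cost and willingness to pay runs from 0 up to 29.
DWL = ½ × 29 × 20 = 290.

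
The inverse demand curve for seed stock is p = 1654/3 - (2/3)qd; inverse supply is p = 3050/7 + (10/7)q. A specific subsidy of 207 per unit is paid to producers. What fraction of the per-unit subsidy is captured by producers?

Pre-subsidy: 1654/3 - (2/3)q = 3050/7 + (10/7)q gives q* = 607/11 and p* = 5660/11.
With the subsidy, sellers receive ps = pb + 207 for each unit, where pb is the price buyers pay.
On the curves, pb = 1654/3 - (2/3)q and ps = 3050/7 + (10/7)q; the wedge ps − pb = 207 gives 3050/7 + (10/7)q − (1654/3 - (2/3)q) = 207, so q' = 6775/44.
Then pb = 1654/3 − (2/3)·(6775/44) = 9871/22 and ps = 3050/7 + (10/7)·(6775/44) = 14425/22.
Buyers' price falls by p* − pb = 5660/11 − 9871/22 = 1449/22; sellers' price rises by ps − p* = 14425/22 − 5660/11 = 3105/22.
So producers capture (3105/22)/207 = 15/22 of each unit of subsidy.

Producer share = 15/22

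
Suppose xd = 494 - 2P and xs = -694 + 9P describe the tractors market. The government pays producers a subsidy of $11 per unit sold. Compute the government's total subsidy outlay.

Pre-subsidy: 494 - 2P = -694 + 9P gives P* = 108, x* = 278.
With the subsidy, sellers receive Ps = Pb + 11 for each unit, where Pb is the price buyers pay.
Supply in terms of Pb becomes xs = -694 + 9(Pb + 11) = -595 + 9Pb. Setting this equal to demand: 494 - 2Pb = -595 + 9Pb, so Pb = 99.
Sellers receive Ps = 99 + 11 = 110; x' = 494 − 2·99 = 296.
Government outlay = subsidy × quantity = 11 × 296 = 3256.

Government cost = $3256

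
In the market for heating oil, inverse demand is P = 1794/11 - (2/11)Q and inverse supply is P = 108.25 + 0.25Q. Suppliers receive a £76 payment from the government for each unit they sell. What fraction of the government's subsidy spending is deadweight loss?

Pre-subsidy: 1794/11 - (2/11)Q = 108.25 + 0.25Q gives Q* = 127 and P* = 140.
With the subsidy, sellers receive Ps = Pb + 76 for each unit, where Pb is the price buyers pay.
On the curves, Pb = 1794/11 - (2/11)Q and Ps = 108.25 + 0.25Q; the wedge Ps − Pb = 76 gives 108.25 + 0.25Q − (1794/11 - (2/11)Q) = 76, so Q' = 303.
Then Pb = 1794/11 − (2/11)·303 = 108 and Ps = 108.25 + 0.25·303 = 184.
ΔCS = ½(127 + 303)(140 − 108) = 6880; ΔPS = ½(127 + 303)(184 − 140) = 9460.
Government spending = 76 × 303 = 23028.
DWL = ½ × 76 × (303 − 127) = 6688; fraction = 6688 / 23028 = 88/303.

DWL / government spending = 88/303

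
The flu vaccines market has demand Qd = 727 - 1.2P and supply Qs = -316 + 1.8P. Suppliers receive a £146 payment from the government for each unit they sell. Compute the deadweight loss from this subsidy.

Deadweight loss = £7673.76

Pre-subsidy: 727 - 1.2P = -316 + 1.8P gives P* = 1043/3, Q* = 309.8.
With the subsidy, sellers receive Ps = Pb + 146 for each unit, where Pb is the price buyers pay.
Supply in terms of Pb becomes Qs = -316 + 1.8(Pb + 146) = -53.2 + 1.8Pb. Setting this equal to demand: 727 - 1.2Pb = -53.2 + 1.8Pb, so Pb = 3901/15.
Sellers receive Ps = 3901/15 + 146 = 6091/15; Q' = 727 − 1.2·(3901/15) = 414.92.
The subsidy expands output by 414.92 − 309.8 = 105.12 past the efficient level; on those units the gap between marginal cost and willingness to pay runs from 0 up to 146.
DWL = ½ × 146 × 105.12 = 7673.76.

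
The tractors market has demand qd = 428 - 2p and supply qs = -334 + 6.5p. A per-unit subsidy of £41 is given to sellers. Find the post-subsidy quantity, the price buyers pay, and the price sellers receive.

q' = 5294/17; buyers pay 991/17; sellers receive 1688/17

Pre-subsidy: 428 - 2p = -334 + 6.5p gives p* = 1524/17, q* = 4228/17.
With the subsidy, sellers receive ps = pb + 41 for each unit, where pb is the price buyers pay.
Supply in terms of pb becomes qs = -334 + 6.5(pb + 41) = -67.5 + 6.5pb. Setting this equal to demand: 428 - 2pb = -67.5 + 6.5pb, so pb = 991/17.
Sellers receive ps = 991/17 + 41 = 1688/17; q' = 428 − 2·(991/17) = 5294/17.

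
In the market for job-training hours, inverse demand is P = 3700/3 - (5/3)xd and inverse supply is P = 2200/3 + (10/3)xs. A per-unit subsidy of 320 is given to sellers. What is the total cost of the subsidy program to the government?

Government cost = 52480

Pre-subsidy: 3700/3 - (5/3)x = 2200/3 + (10/3)x gives x* = 100 and P* = 3200/3.
With the subsidy, sellers receive Ps = Pb + 320 for each unit, where Pb is the price buyers pay.
On the curves, Pb = 3700/3 - (5/3)x and Ps = 2200/3 + (10/3)x; the wedge Ps − Pb = 320 gives 2200/3 + (10/3)x − (3700/3 - (5/3)x) = 320, so x' = 164.
Then Pb = 3700/3 − (5/3)·164 = 960 and Ps = 2200/3 + (10/3)·164 = 1280.
Government outlay = subsidy × quantity = 320 × 164 = 52480.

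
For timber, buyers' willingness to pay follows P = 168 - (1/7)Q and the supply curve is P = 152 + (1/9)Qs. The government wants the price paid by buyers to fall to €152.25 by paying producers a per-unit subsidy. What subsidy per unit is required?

At a buyer price of 152.25, quantity demanded is 1176 − 7·152.25 = 110.25.
Sellers supply 110.25 only when they receive Ps = 152 + (1/9)·110.25 = 164.25.
s = Ps − Pb = 164.25 − 152.25 = 12.

Required subsidy s = €12 per unit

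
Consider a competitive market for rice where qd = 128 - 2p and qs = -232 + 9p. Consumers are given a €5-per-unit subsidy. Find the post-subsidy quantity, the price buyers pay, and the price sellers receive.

Pre-subsidy: 128 - 2p = -232 + 9p gives p* = 360/11, q* = 688/11.
With the rebate, buyers effectively pay pb = ps − 5, where ps is the price sellers receive.
Demand in terms of ps becomes qd = 128 − 2(ps − 5) = 138 - 2ps. Setting this equal to supply: 138 - 2ps = -232 + 9ps, so ps = 370/11.
Buyers pay pb = 370/11 − 5 = 315/11; q' = -232 + 9·(370/11) = 778/11.

q' = 778/11; buyers pay 315/11; sellers receive 370/11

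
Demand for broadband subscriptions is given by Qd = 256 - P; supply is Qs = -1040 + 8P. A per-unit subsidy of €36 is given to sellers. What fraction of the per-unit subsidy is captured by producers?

Pre-subsidy: 256 - P = -1040 + 8P gives P* = 144, Q* = 112.
With the subsidy, sellers receive Ps = Pb + 36 for each unit, where Pb is the price buyers pay.
Supply in terms of Pb becomes Qs = -1040 + 8(Pb + 36) = -752 + 8Pb. Setting this equal to demand: 256 - Pb = -752 + 8Pb, so Pb = 112.
Sellers receive Ps = 112 + 36 = 148; Q' = 256 − 1·112 = 144.
Buyers' price falls by P* − Pb = 144 − 112 = 32; sellers' price rises by Ps − P* = 148 − 144 = 4.
So producers capture 4/36 = 1/9 of each unit of subsidy.

Producer share = 1/9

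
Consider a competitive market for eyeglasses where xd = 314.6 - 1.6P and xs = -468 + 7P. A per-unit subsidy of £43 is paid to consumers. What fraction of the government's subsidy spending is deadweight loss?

Pre-subsidy: 314.6 - 1.6P = -468 + 7P gives P* = 91, x* = 169.
With the rebate, buyers effectively pay Pb = Ps − 43, where Ps is the price sellers receive.
Demand in terms of Ps becomes xd = 314.6 − 1.6(Ps − 43) = 383.4 - 1.6Ps. Setting this equal to supply: 383.4 - 1.6Ps = -468 + 7Ps, so Ps = 99.
Buyers pay Pb = 99 − 43 = 56; x' = -468 + 7·99 = 225.
ΔCS = ½(169 + 225)(91 − 56) = 6895; ΔPS = ½(169 + 225)(99 − 91) = 1576.
Government spending = 43 × 225 = 9675.
DWL = ½ × 43 × (225 − 169) = 1204; fraction = 1204 / 9675 = 28/225.

DWL / government spending = 28/225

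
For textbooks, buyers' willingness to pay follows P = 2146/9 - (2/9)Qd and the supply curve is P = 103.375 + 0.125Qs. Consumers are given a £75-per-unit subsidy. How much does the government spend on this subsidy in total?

Pre-subsidy: 2146/9 - (2/9)Q = 103.375 + 0.125Q gives Q* = 389 and P* = 152.
With the rebate, buyers effectively pay Pb = Ps − 75, where Ps is the price sellers receive.
On the curves, Pb = 2146/9 - (2/9)Q and Ps = 103.375 + 0.125Q; the wedge Ps − Pb = 75 gives 103.375 + 0.125Q − (2146/9 - (2/9)Q) = 75, so Q' = 605.
Then Pb = 2146/9 − (2/9)·605 = 104 and Ps = 103.375 + 0.125·605 = 179.
Government outlay = subsidy × quantity = 75 × 605 = 45375.

Government cost = £45375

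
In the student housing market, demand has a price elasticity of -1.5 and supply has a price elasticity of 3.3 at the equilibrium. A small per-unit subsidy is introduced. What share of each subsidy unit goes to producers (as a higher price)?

For a small subsidy around the equilibrium, the benefit split depends on the relative slopes, which at a point are proportional to the elasticities.
Buyer share = εs/(εs + |εd|) = 3.3/(3.3 + 1.5) = 0.6875; seller share = |εd|/(εs + |εd|) = 0.3125.
So producers capture 0.3125 of the subsidy.

Producer share = 0.3125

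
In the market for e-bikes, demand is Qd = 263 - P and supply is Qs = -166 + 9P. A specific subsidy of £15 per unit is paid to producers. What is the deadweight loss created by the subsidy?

Pre-subsidy: 263 - P = -166 + 9P gives P* = 42.9, Q* = 220.1.
With the subsidy, sellers receive Ps = Pb + 15 for each unit, where Pb is the price buyers pay.
Supply in terms of Pb becomes Qs = -166 + 9(Pb + 15) = -31 + 9Pb. Setting this equal to demand: 263 - Pb = -31 + 9Pb, so Pb = 29.4.
Sellers receive Ps = 29.4 + 15 = 44.4; Q' = 263 − 1·29.4 = 233.6.
The subsidy expands output by 233.6 − 220.1 = 13.5 past the efficient level; on those units the gap between marginal cost and willingness to pay runs from 0 up to 15.
DWL = ½ × 15 × 13.5 = 101.25.

Deadweight loss = £101.25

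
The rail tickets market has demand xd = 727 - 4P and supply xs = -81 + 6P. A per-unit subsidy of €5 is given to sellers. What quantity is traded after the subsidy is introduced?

x' = 415.8

Pre-subsidy: 727 - 4P = -81 + 6P gives P* = 80.8, x* = 403.8.
With the subsidy, sellers receive Ps = Pb + 5 for each unit, where Pb is the price buyers pay.
Supply in terms of Pb becomes xs = -81 + 6(Pb + 5) = -51 + 6Pb. Setting this equal to demand: 727 - 4Pb = -51 + 6Pb, so Pb = 77.8.
Sellers receive Ps = 77.8 + 5 = 82.8; x' = 727 − 4·77.8 = 415.8.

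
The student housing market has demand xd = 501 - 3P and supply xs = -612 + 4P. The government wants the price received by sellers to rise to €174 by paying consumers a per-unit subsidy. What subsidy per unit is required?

Required subsidy s = €35 per unit

At a seller price of 174, quantity supplied is -612 + 4·174 = 84.
Buyers absorb 84 only when they pay Pb with 501 − 3·Pb = 84, i.e. Pb = 139.
s = Ps − Pb = 174 − 139 = 35.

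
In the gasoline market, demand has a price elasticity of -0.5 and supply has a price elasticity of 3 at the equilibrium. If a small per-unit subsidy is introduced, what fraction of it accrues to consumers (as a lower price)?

For a small subsidy around the equilibrium, the benefit split depends on the relative slopes, which at a point are proportional to the elasticities.
Buyer share = εs/(εs + |εd|) = 3/(3 + 0.5) = 6/7; seller share = |εd|/(εs + |εd|) = 1/7.

Consumer share = 6/7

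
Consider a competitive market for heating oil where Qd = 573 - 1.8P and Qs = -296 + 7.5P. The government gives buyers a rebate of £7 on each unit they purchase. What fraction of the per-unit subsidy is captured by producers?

Pre-subsidy: 573 - 1.8P = -296 + 7.5P gives P* = 8690/93, Q* = 12549/31.
With the rebate, buyers effectively pay Pb = Ps − 7, where Ps is the price sellers receive.
Demand in terms of Ps becomes Qd = 573 − 1.8(Ps − 7) = 585.6 - 1.8Ps. Setting this equal to supply: 585.6 - 1.8Ps = -296 + 7.5Ps, so Ps = 8816/93.
Buyers pay Pb = 8816/93 − 7 = 8165/93; Q' = -296 + 7.5·(8816/93) = 12864/31.
Buyers' price falls by P* − Pb = 8690/93 − 8165/93 = 175/31; sellers' price rises by Ps − P* = 8816/93 − 8690/93 = 42/31.
So producers capture (42/31)/7 = 6/31 of each unit of subsidy.

Producer share = 6/31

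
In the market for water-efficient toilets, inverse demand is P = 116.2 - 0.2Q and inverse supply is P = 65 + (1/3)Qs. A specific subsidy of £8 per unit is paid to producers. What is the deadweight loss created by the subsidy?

Pre-subsidy: 116.2 - 0.2Q = 65 + (1/3)Q gives Q* = 96 and P* = 97.
With the subsidy, sellers receive Ps = Pb + 8 for each unit, where Pb is the price buyers pay.
On the curves, Pb = 116.2 - 0.2Q and Ps = 65 + (1/3)Q; the wedge Ps − Pb = 8 gives 65 + (1/3)Q − (116.2 - 0.2Q) = 8, so Q' = 111.
Then Pb = 116.2 − 0.2·111 = 94 and Ps = 65 + (1/3)·111 = 102.
The subsidy expands output by 111 − 96 = 15 past the efficient level; on those units the gap between marginal cost and willingness to pay runs from 0 up to 8.
DWL = ½ × 8 × 15 = 60.

Deadweight loss = £60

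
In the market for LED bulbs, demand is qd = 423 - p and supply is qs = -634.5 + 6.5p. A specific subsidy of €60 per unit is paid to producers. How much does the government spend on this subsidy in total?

Pre-subsidy: 423 - p = -634.5 + 6.5p gives p* = 141, q* = 282.
With the subsidy, sellers receive ps = pb + 60 for each unit, where pb is the price buyers pay.
Supply in terms of pb becomes qs = -634.5 + 6.5(pb + 60) = -244.5 + 6.5pb. Setting this equal to demand: 423 - pb = -244.5 + 6.5pb, so pb = 89.
Sellers receive ps = 89 + 60 = 149; q' = 423 − 1·89 = 334.
Government outlay = subsidy × quantity = 60 × 334 = 20040.

Government cost = €20040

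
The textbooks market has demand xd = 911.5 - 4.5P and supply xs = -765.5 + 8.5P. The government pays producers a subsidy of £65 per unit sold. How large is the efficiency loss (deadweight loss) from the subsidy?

Deadweight loss = £6215.625

Pre-subsidy: 911.5 - 4.5P = -765.5 + 8.5P gives P* = 129, x* = 331.
With the subsidy, sellers receive Ps = Pb + 65 for each unit, where Pb is the price buyers pay.
Supply in terms of Pb becomes xs = -765.5 + 8.5(Pb + 65) = -213 + 8.5Pb. Setting this equal to demand: 911.5 - 4.5Pb = -213 + 8.5Pb, so Pb = 86.5.
Sellers receive Ps = 86.5 + 65 = 151.5; x' = 911.5 − 4.5·86.5 = 522.25.
The subsidy expands output by 522.25 − 331 = 191.25 past the efficient level; on those units the gap between marginal cost and willingness to pay runs from 0 up to 65.
DWL = ½ × 65 × 191.25 = 6215.625.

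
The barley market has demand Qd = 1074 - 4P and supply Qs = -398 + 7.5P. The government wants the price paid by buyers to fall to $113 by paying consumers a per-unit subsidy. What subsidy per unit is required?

Required subsidy s = $23 per unit

At a buyer price of 113, quantity demanded is 1074 − 4·113 = 622.
Sellers supply 622 only when they receive Ps with -398 + 7.5·Ps = 622, i.e. Ps = 136.
s = Ps − Pb = 136 − 113 = 23.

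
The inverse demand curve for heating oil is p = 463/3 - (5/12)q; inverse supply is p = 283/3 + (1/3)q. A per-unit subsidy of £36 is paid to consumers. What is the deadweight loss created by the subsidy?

Deadweight loss = £864

Pre-subsidy: 463/3 - (5/12)q = 283/3 + (1/3)q gives q* = 80 and p* = 121.
With the rebate, buyers effectively pay pb = ps − 36, where ps is the price sellers receive.
On the curves, pb = 463/3 - (5/12)q and ps = 283/3 + (1/3)q; the wedge ps − pb = 36 gives 283/3 + (1/3)q − (463/3 - (5/12)q) = 36, so q' = 128.
Then pb = 463/3 − (5/12)·128 = 101 and ps = 283/3 + (1/3)·128 = 137.
The subsidy expands output by 128 − 80 = 48 past the efficient level; on those units the gap between marginal cost and willingness to pay runs from 0 up to 36.
DWL = ½ × 36 × 48 = 864.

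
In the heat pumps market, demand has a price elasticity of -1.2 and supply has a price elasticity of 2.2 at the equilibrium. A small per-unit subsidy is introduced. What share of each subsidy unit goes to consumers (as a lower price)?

Consumer share = 11/17

For a small subsidy around the equilibrium, the benefit split depends on the relative slopes, which at a point are proportional to the elasticities.
Buyer share = εs/(εs + |εd|) = 2.2/(2.2 + 1.2) = 11/17; seller share = |εd|/(εs + |εd|) = 6/17.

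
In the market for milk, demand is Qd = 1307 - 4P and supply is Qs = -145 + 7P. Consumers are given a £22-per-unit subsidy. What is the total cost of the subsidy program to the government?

Pre-subsidy: 1307 - 4P = -145 + 7P gives P* = 132, Q* = 779.
With the rebate, buyers effectively pay Pb = Ps − 22, where Ps is the price sellers receive.
Demand in terms of Ps becomes Qd = 1307 − 4(Ps − 22) = 1395 - 4Ps. Setting this equal to supply: 1395 - 4Ps = -145 + 7Ps, so Ps = 140.
Buyers pay Pb = 140 − 22 = 118; Q' = -145 + 7·140 = 835.
Government outlay = subsidy × quantity = 22 × 835 = 18370.

Government cost = £18370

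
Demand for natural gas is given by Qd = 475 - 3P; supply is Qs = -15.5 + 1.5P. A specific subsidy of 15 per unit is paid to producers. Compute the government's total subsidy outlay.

Pre-subsidy: 475 - 3P = -15.5 + 1.5P gives P* = 109, Q* = 148.
With the subsidy, sellers receive Ps = Pb + 15 for each unit, where Pb is the price buyers pay.
Supply in terms of Pb becomes Qs = -15.5 + 1.5(Pb + 15) = 7 + 1.5Pb. Setting this equal to demand: 475 - 3Pb = 7 + 1.5Pb, so Pb = 104.
Sellers receive Ps = 104 + 15 = 119; Q' = 475 − 3·104 = 163.
Government outlay = subsidy × quantity = 15 × 163 = 2445.

Government cost = 2445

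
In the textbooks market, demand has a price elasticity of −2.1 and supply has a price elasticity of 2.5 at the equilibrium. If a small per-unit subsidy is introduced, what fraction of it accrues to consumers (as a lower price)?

For a small subsidy around the equilibrium, the benefit split depends on the relative slopes, which at a point are proportional to the elasticities.
Buyer share = εs/(εs + |εd|) = 2.5/(2.5 + 2.1) = 25/46; seller share = |εd|/(εs + |εd|) = 21/46.

Consumer share = 25/46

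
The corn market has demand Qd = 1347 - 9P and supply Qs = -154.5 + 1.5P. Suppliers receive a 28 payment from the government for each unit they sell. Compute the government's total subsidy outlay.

Government cost = 2688

Pre-subsidy: 1347 - 9P = -154.5 + 1.5P gives P* = 143, Q* = 60.
With the subsidy, sellers receive Ps = Pb + 28 for each unit, where Pb is the price buyers pay.
Supply in terms of Pb becomes Qs = -154.5 + 1.5(Pb + 28) = -112.5 + 1.5Pb. Setting this equal to demand: 1347 - 9Pb = -112.5 + 1.5Pb, so Pb = 139.
Sellers receive Ps = 139 + 28 = 167; Q' = 1347 − 9·139 = 96.
Government outlay = subsidy × quantity = 28 × 96 = 2688.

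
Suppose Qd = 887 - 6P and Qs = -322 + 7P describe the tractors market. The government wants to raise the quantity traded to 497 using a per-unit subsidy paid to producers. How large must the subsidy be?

At Q = 497, invert demand for the buyer price: Pb = (887 − 497)/6 = 65; invert supply for the seller price: Ps = (497 − (-322))/7 = 117.
The subsidy must fill the gap: s = Ps − Pb = 117 − 65 = 52.

Required subsidy s = 52 per unit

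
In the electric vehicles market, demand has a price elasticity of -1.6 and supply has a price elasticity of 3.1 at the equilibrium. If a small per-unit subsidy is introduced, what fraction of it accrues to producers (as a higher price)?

Producer share = 16/47

For a small subsidy around the equilibrium, the benefit split depends on the relative slopes, which at a point are proportional to the elasticities.
Buyer share = εs/(εs + |εd|) = 3.1/(3.1 + 1.6) = 31/47; seller share = |εd|/(εs + |εd|) = 16/47.
So producers capture 16/47 of the subsidy.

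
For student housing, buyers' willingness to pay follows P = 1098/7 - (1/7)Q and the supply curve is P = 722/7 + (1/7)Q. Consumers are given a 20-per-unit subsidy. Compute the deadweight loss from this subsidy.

Deadweight loss = 700

Pre-subsidy: 1098/7 - (1/7)Q = 722/7 + (1/7)Q gives Q* = 188 and P* = 130.
With the rebate, buyers effectively pay Pb = Ps − 20, where Ps is the price sellers receive.
On the curves, Pb = 1098/7 - (1/7)Q and Ps = 722/7 + (1/7)Q; the wedge Ps − Pb = 20 gives 722/7 + (1/7)Q − (1098/7 - (1/7)Q) = 20, so Q' = 258.
Then Pb = 1098/7 − (1/7)·258 = 120 and Ps = 722/7 + (1/7)·258 = 140.
The subsidy expands output by 258 − 188 = 70 past the efficient level; on those units the gap between marginal cost and willingness to pay runs from 0 up to 20.
DWL = ½ × 20 × 70 = 700.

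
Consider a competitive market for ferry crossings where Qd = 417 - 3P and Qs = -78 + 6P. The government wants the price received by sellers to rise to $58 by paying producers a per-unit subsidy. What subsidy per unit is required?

At a seller price of 58, quantity supplied is -78 + 6·58 = 270.
Buyers absorb 270 only when they pay Pb with 417 − 3·Pb = 270, i.e. Pb = 49.
s = Ps − Pb = 58 − 49 = 9.

Required subsidy s = $9 per unit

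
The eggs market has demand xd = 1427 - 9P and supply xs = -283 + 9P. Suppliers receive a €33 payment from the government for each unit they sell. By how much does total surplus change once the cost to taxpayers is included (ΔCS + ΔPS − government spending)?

Net change in total surplus = -€2450.25

Pre-subsidy: 1427 - 9P = -283 + 9P gives P* = 95, x* = 572.
With the subsidy, sellers receive Ps = Pb + 33 for each unit, where Pb is the price buyers pay.
Supply in terms of Pb becomes xs = -283 + 9(Pb + 33) = 14 + 9Pb. Setting this equal to demand: 1427 - 9Pb = 14 + 9Pb, so Pb = 78.5.
Sellers receive Ps = 78.5 + 33 = 111.5; x' = 1427 − 9·78.5 = 720.5.
ΔCS = ½(572 + 720.5)(95 − 78.5) = 10663.125; ΔPS = ½(572 + 720.5)(111.5 − 95) = 10663.125.
Government spending = 33 × 720.5 = 23776.5.
Net change = 10663.125 + 10663.125 − 23776.5 = -2450.25. The loss equals the DWL triangle ½·33·148.5.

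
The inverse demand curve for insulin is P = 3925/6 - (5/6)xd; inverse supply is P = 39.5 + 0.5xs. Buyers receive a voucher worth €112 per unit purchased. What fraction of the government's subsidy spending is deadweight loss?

DWL / government spending = 42/545

Pre-subsidy: 3925/6 - (5/6)x = 39.5 + 0.5x gives x* = 461 and P* = 270.
With the rebate, buyers effectively pay Pb = Ps − 112, where Ps is the price sellers receive.
On the curves, Pb = 3925/6 - (5/6)x and Ps = 39.5 + 0.5x; the wedge Ps − Pb = 112 gives 39.5 + 0.5x − (3925/6 - (5/6)x) = 112, so x' = 545.
Then Pb = 3925/6 − (5/6)·545 = 200 and Ps = 39.5 + 0.5·545 = 312.
ΔCS = ½(461 + 545)(270 − 200) = 35210; ΔPS = ½(461 + 545)(312 − 270) = 21126.
Government spending = 112 × 545 = 61040.
DWL = ½ × 112 × (545 − 461) = 4704; fraction = 4704 / 61040 = 42/545.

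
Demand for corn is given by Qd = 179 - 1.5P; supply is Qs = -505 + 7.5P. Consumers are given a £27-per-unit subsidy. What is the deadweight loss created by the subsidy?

Deadweight loss = £455.625

Pre-subsidy: 179 - 1.5P = -505 + 7.5P gives P* = 76, Q* = 65.
With the rebate, buyers effectively pay Pb = Ps − 27, where Ps is the price sellers receive.
Demand in terms of Ps becomes Qd = 179 − 1.5(Ps − 27) = 219.5 - 1.5Ps. Setting this equal to supply: 219.5 - 1.5Ps = -505 + 7.5Ps, so Ps = 80.5.
Buyers pay Pb = 80.5 − 27 = 53.5; Q' = -505 + 7.5·80.5 = 98.75.
The subsidy expands output by 98.75 − 65 = 33.75 past the efficient level; on those units the gap between marginal cost and willingness to pay runs from 0 up to 27.
DWL = ½ × 27 × 33.75 = 455.625.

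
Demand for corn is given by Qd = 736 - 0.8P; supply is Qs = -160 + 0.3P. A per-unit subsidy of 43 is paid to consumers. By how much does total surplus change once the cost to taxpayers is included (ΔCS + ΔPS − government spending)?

Pre-subsidy: 736 - 0.8P = -160 + 0.3P gives P* = 8960/11, Q* = 928/11.
With the rebate, buyers effectively pay Pb = Ps − 43, where Ps is the price sellers receive.
Demand in terms of Ps becomes Qd = 736 − 0.8(Ps − 43) = 770.4 - 0.8Ps. Setting this equal to supply: 770.4 - 0.8Ps = -160 + 0.3Ps, so Ps = 9304/11.
Buyers pay Pb = 9304/11 − 43 = 8831/11; Q' = -160 + 0.3·(9304/11) = 5156/55.
ΔCS = ½(928/11 + 5156/55)(8960/11 − 8831/11) = 631842/605; ΔPS = ½(928/11 + 5156/55)(9304/11 − 8960/11) = 1684912/605.
Government spending = 43 × 5156/55 = 221708/55.
Net change = 631842/605 + 1684912/605 − 221708/55 = -11094/55. The loss equals the DWL triangle ½·43·516/55.

Net change in total surplus = -11094/55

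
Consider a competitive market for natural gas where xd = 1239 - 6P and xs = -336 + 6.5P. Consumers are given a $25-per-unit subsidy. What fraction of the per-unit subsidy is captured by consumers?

Consumer share = 0.52

Pre-subsidy: 1239 - 6P = -336 + 6.5P gives P* = 126, x* = 483.
With the rebate, buyers effectively pay Pb = Ps − 25, where Ps is the price sellers receive.
Demand in terms of Ps becomes xd = 1239 − 6(Ps − 25) = 1389 - 6Ps. Setting this equal to supply: 1389 - 6Ps = -336 + 6.5Ps, so Ps = 138.
Buyers pay Pb = 138 − 25 = 113; x' = -336 + 6.5·138 = 561.
Buyers' price falls by P* − Pb = 126 − 113 = 13; sellers' price rises by Ps − P* = 138 − 126 = 12.
So consumers capture 13/25 = 0.52 of each unit of subsidy.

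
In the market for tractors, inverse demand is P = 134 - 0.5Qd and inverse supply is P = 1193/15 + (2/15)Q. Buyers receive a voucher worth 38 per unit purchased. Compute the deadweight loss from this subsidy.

Pre-subsidy: 134 - 0.5Q = 1193/15 + (2/15)Q gives Q* = 86 and P* = 91.
With the rebate, buyers effectively pay Pb = Ps − 38, where Ps is the price sellers receive.
On the curves, Pb = 134 - 0.5Q and Ps = 1193/15 + (2/15)Q; the wedge Ps − Pb = 38 gives 1193/15 + (2/15)Q − (134 - 0.5Q) = 38, so Q' = 146.
Then Pb = 134 − 0.5·146 = 61 and Ps = 1193/15 + (2/15)·146 = 99.
The subsidy expands output by 146 − 86 = 60 past the efficient level; on those units the gap between marginal cost and willingness to pay runs from 0 up to 38.
DWL = ½ × 38 × 60 = 1140.

Deadweight loss = 1140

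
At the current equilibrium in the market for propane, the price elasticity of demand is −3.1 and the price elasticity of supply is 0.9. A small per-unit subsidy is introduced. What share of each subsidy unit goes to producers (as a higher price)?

For a small subsidy around the equilibrium, the benefit split depends on the relative slopes, which at a point are proportional to the elasticities.
Buyer share = εs/(εs + |εd|) = 0.9/(0.9 + 3.1) = 0.225; seller share = |εd|/(εs + |εd|) = 0.775.
So producers capture 0.775 of the subsidy.

Producer share = 0.775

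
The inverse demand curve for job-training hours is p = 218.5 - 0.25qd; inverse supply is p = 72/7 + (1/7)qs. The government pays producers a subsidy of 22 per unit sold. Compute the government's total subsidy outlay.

Government cost = 12892

Pre-subsidy: 218.5 - 0.25q = 72/7 + (1/7)q gives q* = 530 and p* = 86.
With the subsidy, sellers receive ps = pb + 22 for each unit, where pb is the price buyers pay.
On the curves, pb = 218.5 - 0.25q and ps = 72/7 + (1/7)q; the wedge ps − pb = 22 gives 72/7 + (1/7)q − (218.5 - 0.25q) = 22, so q' = 586.
Then pb = 218.5 − 0.25·586 = 72 and ps = 72/7 + (1/7)·586 = 94.
Government outlay = subsidy × quantity = 22 × 586 = 12892.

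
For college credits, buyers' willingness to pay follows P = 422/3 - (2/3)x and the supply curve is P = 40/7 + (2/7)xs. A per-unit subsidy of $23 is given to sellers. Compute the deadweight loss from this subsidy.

Pre-subsidy: 422/3 - (2/3)x = 40/7 + (2/7)x gives x* = 141.7 and P* = 46.2.
With the subsidy, sellers receive Ps = Pb + 23 for each unit, where Pb is the price buyers pay.
On the curves, Pb = 422/3 - (2/3)x and Ps = 40/7 + (2/7)x; the wedge Ps − Pb = 23 gives 40/7 + (2/7)x − (422/3 - (2/3)x) = 23, so x' = 165.85.
Then Pb = 422/3 − (2/3)·165.85 = 30.1 and Ps = 40/7 + (2/7)·165.85 = 53.1.
The subsidy expands output by 165.85 − 141.7 = 24.15 past the efficient level; on those units the gap between marginal cost and willingness to pay runs from 0 up to 23.
DWL = ½ × 23 × 24.15 = 277.725.

Deadweight loss = $277.725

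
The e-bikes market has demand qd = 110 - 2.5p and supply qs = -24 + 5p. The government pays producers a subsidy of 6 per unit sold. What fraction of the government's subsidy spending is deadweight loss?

DWL / government spending = 15/226

Pre-subsidy: 110 - 2.5p = -24 + 5p gives p* = 268/15, q* = 196/3.
With the subsidy, sellers receive ps = pb + 6 for each unit, where pb is the price buyers pay.
Supply in terms of pb becomes qs = -24 + 5(pb + 6) = 6 + 5pb. Setting this equal to demand: 110 - 2.5pb = 6 + 5pb, so pb = 208/15.
Sellers receive ps = 208/15 + 6 = 298/15; q' = 110 − 2.5·(208/15) = 226/3.
ΔCS = ½(196/3 + 226/3)(268/15 − 208/15) = 844/3; ΔPS = ½(196/3 + 226/3)(298/15 − 268/15) = 422/3.
Government spending = 6 × 226/3 = 452.
DWL = ½ × 6 × (226/3 − 196/3) = 30; fraction = 30 / 452 = 15/226.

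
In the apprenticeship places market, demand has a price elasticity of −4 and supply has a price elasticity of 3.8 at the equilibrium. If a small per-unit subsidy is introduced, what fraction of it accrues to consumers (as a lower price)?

Consumer share = 19/39

For a small subsidy around the equilibrium, the benefit split depends on the relative slopes, which at a point are proportional to the elasticities.
Buyer share = εs/(εs + |εd|) = 3.8/(3.8 + 4) = 19/39; seller share = |εd|/(εs + |εd|) = 20/39.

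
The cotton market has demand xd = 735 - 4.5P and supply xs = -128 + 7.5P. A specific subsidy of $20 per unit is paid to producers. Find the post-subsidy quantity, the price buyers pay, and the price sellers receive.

x' = 467.625; buyers pay 713/12; sellers receive 953/12

Pre-subsidy: 735 - 4.5P = -128 + 7.5P gives P* = 863/12, x* = 411.375.
With the subsidy, sellers receive Ps = Pb + 20 for each unit, where Pb is the price buyers pay.
Supply in terms of Pb becomes xs = -128 + 7.5(Pb + 20) = 22 + 7.5Pb. Setting this equal to demand: 735 - 4.5Pb = 22 + 7.5Pb, so Pb = 713/12.
Sellers receive Ps = 713/12 + 20 = 953/12; x' = 735 − 4.5·(713/12) = 467.625.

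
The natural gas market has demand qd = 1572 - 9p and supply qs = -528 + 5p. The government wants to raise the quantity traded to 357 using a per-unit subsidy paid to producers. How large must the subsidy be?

Required subsidy s = 42 per unit

At q = 357, invert demand for the buyer price: pb = (1572 − 357)/9 = 135; invert supply for the seller price: ps = (357 − (-528))/5 = 177.
The subsidy must fill the gap: s = ps − pb = 177 − 135 = 42.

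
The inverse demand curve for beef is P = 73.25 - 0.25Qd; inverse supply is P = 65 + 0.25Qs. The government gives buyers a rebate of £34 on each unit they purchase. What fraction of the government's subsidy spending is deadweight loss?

DWL / government spending = 68/169

Pre-subsidy: 73.25 - 0.25Q = 65 + 0.25Q gives Q* = 16.5 and P* = 69.125.
With the rebate, buyers effectively pay Pb = Ps − 34, where Ps is the price sellers receive.
On the curves, Pb = 73.25 - 0.25Q and Ps = 65 + 0.25Q; the wedge Ps − Pb = 34 gives 65 + 0.25Q − (73.25 - 0.25Q) = 34, so Q' = 84.5.
Then Pb = 73.25 − 0.25·84.5 = 52.125 and Ps = 65 + 0.25·84.5 = 86.125.
ΔCS = ½(16.5 + 84.5)(69.125 − 52.125) = 858.5; ΔPS = ½(16.5 + 84.5)(86.125 − 69.125) = 858.5.
Government spending = 34 × 84.5 = 2873.
DWL = ½ × 34 × (84.5 − 16.5) = 1156; fraction = 1156 / 2873 = 68/169.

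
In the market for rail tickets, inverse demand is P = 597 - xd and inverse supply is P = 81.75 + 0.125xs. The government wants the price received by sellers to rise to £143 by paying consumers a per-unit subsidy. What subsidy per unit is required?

At a seller price of 143, quantity supplied is -654 + 8·143 = 490.
Buyers absorb 490 only when they pay Pb = 597 − 1·490 = 107.
s = Ps − Pb = 143 − 107 = 36.

Required subsidy s = £36 per unit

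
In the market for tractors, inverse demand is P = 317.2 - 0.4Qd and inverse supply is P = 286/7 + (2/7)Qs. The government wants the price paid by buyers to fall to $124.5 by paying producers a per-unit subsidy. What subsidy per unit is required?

Required subsidy s = $54 per unit

At a buyer price of 124.5, quantity demanded is 793 − 2.5·124.5 = 481.75.
Sellers supply 481.75 only when they receive Ps = 286/7 + (2/7)·481.75 = 178.5.
s = Ps − Pb = 178.5 − 124.5 = 54.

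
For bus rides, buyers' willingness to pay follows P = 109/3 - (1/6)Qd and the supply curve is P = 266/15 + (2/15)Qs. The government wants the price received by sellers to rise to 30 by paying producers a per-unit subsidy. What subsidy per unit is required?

At a seller price of 30, quantity supplied is -133 + 7.5·30 = 92.
Buyers absorb 92 only when they pay Pb = 109/3 − (1/6)·92 = 21.
s = Ps − Pb = 30 − 21 = 9.

Required subsidy s = 9 per unit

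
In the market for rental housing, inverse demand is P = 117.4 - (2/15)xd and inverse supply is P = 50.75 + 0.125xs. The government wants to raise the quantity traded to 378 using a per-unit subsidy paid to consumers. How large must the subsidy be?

At x = 378, from the demand curve buyers pay Pb = 117.4 − (2/15)·378 = 67; from the supply curve sellers need Ps = 50.75 + 0.125·378 = 98.
The subsidy must fill the gap: s = Ps − Pb = 98 − 67 = 31.

Required subsidy s = 31 per unit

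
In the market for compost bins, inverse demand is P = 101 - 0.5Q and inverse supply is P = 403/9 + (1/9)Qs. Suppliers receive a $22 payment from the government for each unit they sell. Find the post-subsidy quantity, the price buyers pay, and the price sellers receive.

Q' = 128; buyers pay $37; sellers receive $59

Pre-subsidy: 101 - 0.5Q = 403/9 + (1/9)Q gives Q* = 92 and P* = 55.
With the subsidy, sellers receive Ps = Pb + 22 for each unit, where Pb is the price buyers pay.
On the curves, Pb = 101 - 0.5Q and Ps = 403/9 + (1/9)Q; the wedge Ps − Pb = 22 gives 403/9 + (1/9)Q − (101 - 0.5Q) = 22, so Q' = 128.
Then Pb = 101 − 0.5·128 = 37 and Ps = 403/9 + (1/9)·128 = 59.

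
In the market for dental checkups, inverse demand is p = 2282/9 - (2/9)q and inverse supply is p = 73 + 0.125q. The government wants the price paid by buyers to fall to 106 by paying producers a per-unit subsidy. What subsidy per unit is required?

Required subsidy s = 50 per unit

At a buyer price of 106, quantity demanded is 1141 − 4.5·106 = 664.
Sellers supply 664 only when they receive ps = 73 + 0.125·664 = 156.
s = ps − pb = 156 − 106 = 50.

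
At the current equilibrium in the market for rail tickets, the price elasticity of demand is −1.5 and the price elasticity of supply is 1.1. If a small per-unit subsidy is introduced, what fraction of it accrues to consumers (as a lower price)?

For a small subsidy around the equilibrium, the benefit split depends on the relative slopes, which at a point are proportional to the elasticities.
Buyer share = εs/(εs + |εd|) = 1.1/(1.1 + 1.5) = 11/26; seller share = |εd|/(εs + |εd|) = 15/26.

Consumer share = 11/26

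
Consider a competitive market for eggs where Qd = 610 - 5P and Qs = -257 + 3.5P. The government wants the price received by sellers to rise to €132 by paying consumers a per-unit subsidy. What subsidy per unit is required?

Required subsidy s = €51 per unit

At a seller price of 132, quantity supplied is -257 + 3.5·132 = 205.
Buyers absorb 205 only when they pay Pb with 610 − 5·Pb = 205, i.e. Pb = 81.
s = Ps − Pb = 132 − 81 = 51.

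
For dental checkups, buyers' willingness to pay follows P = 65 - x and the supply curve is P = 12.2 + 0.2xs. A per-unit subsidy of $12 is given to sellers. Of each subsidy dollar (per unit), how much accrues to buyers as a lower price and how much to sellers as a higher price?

Buyers gain $10 per unit; sellers gain $2 per unit

Pre-subsidy: 65 - x = 12.2 + 0.2x gives x* = 44 and P* = 21.
With the subsidy, sellers receive Ps = Pb + 12 for each unit, where Pb is the price buyers pay.
On the curves, Pb = 65 - x and Ps = 12.2 + 0.2x; the wedge Ps − Pb = 12 gives 12.2 + 0.2x − (65 - x) = 12, so x' = 54.
Then Pb = 65 − 1·54 = 11 and Ps = 12.2 + 0.2·54 = 23.
Buyers' price falls by P* − Pb = 21 − 11 = 10; sellers' price rises by Ps − P* = 23 − 21 = 2.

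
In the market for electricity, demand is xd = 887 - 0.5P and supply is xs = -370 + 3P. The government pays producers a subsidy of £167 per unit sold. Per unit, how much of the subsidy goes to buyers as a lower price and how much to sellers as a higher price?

Pre-subsidy: 887 - 0.5P = -370 + 3P gives P* = 2514/7, x* = 4952/7.
With the subsidy, sellers receive Ps = Pb + 167 for each unit, where Pb is the price buyers pay.
Supply in terms of Pb becomes xs = -370 + 3(Pb + 167) = 131 + 3Pb. Setting this equal to demand: 887 - 0.5Pb = 131 + 3Pb, so Pb = 216.
Sellers receive Ps = 216 + 167 = 383; x' = 887 − 0.5·216 = 779.
Buyers' price falls by P* − Pb = 2514/7 − 216 = 1002/7; sellers' price rises by Ps − P* = 383 − 2514/7 = 167/7.

Buyers gain 1002/7 per unit; sellers gain 167/7 per unit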